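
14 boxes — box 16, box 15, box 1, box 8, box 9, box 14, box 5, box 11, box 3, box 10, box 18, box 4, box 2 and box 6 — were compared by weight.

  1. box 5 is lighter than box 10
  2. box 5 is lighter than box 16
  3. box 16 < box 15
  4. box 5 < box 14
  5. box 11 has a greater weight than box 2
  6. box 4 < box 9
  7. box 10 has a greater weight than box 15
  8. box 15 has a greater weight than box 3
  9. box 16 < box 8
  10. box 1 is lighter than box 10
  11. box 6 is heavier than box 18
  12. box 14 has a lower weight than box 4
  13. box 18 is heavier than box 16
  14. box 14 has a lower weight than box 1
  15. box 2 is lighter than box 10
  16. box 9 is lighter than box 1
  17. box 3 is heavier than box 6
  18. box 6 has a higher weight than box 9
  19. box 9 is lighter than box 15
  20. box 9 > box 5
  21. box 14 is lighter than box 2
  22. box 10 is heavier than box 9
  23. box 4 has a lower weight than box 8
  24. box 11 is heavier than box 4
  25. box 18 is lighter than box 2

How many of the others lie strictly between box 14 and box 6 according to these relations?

2

The relations place box 14 below box 6. An element lies strictly between them when it is forced above box 14 and also forced below box 6.
Above box 14: {box 4, box 9, box 2, box 1, box 3, box 15, box 11, box 10, box 8}. Below box 6: {box 5, box 16, box 4, box 9, box 18}.
Intersection: {box 4, box 9} — 2.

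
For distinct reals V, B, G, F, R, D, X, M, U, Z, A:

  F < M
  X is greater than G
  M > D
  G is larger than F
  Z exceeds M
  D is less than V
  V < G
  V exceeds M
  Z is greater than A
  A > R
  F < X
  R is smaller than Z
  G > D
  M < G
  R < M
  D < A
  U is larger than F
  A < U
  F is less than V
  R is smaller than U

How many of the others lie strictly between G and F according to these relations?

Chaining upward from F reaches: U, M, Z, V, X.
Chaining downward from G reaches: R, D, M, V.
Strictly between F and G are those in both lists: M, V — 2 elements.

2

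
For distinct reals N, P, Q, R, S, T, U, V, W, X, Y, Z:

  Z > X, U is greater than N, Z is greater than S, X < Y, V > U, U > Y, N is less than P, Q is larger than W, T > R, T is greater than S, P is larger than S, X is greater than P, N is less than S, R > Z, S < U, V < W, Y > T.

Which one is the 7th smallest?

T

Piecing the relations together gives one ordering: N < S < P < X < Z < R < T < Y < U < V < W < Q.
Counting 7 from the smallest end gives T.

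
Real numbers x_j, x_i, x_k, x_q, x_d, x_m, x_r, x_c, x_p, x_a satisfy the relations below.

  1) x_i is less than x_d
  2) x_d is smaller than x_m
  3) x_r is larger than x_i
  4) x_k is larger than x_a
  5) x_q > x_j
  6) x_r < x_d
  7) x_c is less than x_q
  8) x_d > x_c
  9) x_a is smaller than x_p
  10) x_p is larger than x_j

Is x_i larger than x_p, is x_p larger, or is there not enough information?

undetermined

Following every chain through x_i: above x_i we get x_r, x_d, x_m.
x_p is not reached, and no chain runs the other way from x_p to x_i.
So the given relations leave the order of x_i and x_p undetermined.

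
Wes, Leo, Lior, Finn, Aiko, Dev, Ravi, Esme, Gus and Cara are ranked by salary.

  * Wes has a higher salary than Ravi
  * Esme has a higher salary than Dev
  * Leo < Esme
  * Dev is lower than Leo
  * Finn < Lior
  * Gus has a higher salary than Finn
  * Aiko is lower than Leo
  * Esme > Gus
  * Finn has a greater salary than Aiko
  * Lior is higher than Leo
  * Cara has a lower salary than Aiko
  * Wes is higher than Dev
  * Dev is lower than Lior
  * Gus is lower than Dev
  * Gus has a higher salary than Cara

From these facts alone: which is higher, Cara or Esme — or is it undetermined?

Esme

Cara < Aiko and Aiko < Finn give Cara < Finn.
Then Finn < Gus extends the chain to Gus.
With Gus < Dev: Cara < Aiko < Finn < Gus < Dev.
Then Dev < Leo extends the chain to Leo.
Then Leo < Esme extends the chain to Esme.
So Esme is higher.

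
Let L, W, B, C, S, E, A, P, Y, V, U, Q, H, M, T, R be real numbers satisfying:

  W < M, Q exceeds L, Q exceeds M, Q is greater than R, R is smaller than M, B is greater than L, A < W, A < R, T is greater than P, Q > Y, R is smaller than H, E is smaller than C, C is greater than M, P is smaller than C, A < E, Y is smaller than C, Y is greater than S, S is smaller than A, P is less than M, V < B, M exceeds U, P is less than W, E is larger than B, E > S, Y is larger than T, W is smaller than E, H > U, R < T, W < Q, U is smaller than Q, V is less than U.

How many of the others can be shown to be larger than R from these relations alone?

6

The elements the relations force above R are M, T, H, Y, C, Q — no chain reaches any other.
That is 6.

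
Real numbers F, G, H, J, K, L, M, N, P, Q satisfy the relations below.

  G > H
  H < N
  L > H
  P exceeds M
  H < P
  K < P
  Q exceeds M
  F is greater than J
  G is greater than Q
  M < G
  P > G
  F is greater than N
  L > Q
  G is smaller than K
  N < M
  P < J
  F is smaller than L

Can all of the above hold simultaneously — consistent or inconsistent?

consistent

The single ordering H < N < M < Q < G < K < P < J < F < L satisfies every listed relation, so no contradiction arises.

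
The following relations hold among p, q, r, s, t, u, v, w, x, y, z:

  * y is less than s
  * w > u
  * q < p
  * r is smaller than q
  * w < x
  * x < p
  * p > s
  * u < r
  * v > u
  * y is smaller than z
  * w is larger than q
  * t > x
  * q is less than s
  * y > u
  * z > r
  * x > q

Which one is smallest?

y is not least since u < y; r is not least since u < r; q is not least since r < q; w is not least since u < w; v is not least since u < v; x is not least since w < x; t is not least since x < t; s is not least since q < s; p is not least since s < p; z is not least since r < z.
Only u has nothing below it, so u is the smallest.

u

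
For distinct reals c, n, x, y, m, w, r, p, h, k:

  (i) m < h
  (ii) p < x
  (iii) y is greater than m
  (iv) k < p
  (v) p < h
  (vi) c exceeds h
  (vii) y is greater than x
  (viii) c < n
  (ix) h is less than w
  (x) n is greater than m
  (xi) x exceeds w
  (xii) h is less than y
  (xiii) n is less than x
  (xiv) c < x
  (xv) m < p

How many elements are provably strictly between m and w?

2

Chaining upward from m reaches: p, h, c, n, x, y.
Chaining downward from w reaches: k, p, h.
Strictly between m and w are those in both lists: p, h — 2 elements.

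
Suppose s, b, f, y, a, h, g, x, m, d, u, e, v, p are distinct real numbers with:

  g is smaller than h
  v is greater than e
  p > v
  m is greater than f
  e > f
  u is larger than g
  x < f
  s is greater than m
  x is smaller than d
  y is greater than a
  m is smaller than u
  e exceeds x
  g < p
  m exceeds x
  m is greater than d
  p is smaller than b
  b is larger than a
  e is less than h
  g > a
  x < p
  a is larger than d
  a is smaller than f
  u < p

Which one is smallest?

x

Chaining upward from x: directly above it, d, f, m, e, p; then a, u, v, s, h, b; then g, y.
That covers every other element, and nothing is given below x, so x is the smallest.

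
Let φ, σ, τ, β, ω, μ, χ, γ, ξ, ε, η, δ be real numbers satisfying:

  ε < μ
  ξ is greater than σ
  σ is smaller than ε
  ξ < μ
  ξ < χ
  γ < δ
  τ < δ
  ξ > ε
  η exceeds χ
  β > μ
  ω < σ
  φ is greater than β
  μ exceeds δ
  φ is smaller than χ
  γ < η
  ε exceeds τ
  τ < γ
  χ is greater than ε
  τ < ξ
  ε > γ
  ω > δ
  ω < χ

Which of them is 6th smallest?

Piecing the relations together gives one ordering: τ < γ < δ < ω < σ < ε < ξ < μ < β < φ < χ < η.
Counting 6 from the smallest end gives ε.

ε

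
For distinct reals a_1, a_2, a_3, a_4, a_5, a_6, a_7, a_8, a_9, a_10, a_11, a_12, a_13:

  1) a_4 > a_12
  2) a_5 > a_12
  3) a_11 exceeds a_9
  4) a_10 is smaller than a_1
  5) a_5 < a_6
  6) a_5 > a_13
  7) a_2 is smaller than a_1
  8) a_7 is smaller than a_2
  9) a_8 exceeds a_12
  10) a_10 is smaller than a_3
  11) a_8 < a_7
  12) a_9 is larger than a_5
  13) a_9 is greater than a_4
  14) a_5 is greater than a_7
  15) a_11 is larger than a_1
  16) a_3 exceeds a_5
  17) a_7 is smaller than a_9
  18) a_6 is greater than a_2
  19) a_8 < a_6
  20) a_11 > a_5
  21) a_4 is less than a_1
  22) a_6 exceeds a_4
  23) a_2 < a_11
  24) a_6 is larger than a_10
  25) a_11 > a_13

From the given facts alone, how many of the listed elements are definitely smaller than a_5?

4

From a_5 the given relations immediately reach a_12, a_13, a_7.
From those, a_8 — 4 in total.
No other element is forced below a_5 by the given relations, so the count is 4.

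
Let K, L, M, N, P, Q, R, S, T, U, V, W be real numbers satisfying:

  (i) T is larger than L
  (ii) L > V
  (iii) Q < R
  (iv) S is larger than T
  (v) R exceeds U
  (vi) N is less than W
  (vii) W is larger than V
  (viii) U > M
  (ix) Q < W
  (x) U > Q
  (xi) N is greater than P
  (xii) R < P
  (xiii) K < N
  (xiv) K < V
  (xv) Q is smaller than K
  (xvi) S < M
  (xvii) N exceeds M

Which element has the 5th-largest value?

U

Chaining the given pairs: Q < K < V < L < T < S < M < U < R < P < N < W.
The 5th largest is U.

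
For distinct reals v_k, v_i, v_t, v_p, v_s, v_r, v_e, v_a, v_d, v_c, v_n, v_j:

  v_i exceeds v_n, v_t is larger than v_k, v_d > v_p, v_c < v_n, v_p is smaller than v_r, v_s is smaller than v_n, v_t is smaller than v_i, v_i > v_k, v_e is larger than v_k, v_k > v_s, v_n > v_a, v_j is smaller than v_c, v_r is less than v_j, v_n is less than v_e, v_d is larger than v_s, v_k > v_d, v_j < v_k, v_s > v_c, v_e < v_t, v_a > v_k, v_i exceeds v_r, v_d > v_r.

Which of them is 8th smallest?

Piecing the relations together gives one ordering: v_p < v_r < v_j < v_c < v_s < v_d < v_k < v_a < v_n < v_e < v_t < v_i.
The 8th smallest is v_a.

v_a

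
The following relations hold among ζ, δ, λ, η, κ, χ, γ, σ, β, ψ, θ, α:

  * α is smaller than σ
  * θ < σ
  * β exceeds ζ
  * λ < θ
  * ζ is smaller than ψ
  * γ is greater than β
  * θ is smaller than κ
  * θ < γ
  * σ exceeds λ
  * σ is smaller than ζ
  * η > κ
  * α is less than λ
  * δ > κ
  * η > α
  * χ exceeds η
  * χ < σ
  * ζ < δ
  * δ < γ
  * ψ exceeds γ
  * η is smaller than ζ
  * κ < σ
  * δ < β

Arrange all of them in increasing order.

Nothing is placed below α, so it is least; from there α < λ; λ < θ; θ < κ; κ < η; η < χ; χ < σ; σ < ζ; ζ < δ; δ < β; β < γ; γ < ψ, each given directly.

α < λ < θ < κ < η < χ < σ < ζ < δ < β < γ < ψ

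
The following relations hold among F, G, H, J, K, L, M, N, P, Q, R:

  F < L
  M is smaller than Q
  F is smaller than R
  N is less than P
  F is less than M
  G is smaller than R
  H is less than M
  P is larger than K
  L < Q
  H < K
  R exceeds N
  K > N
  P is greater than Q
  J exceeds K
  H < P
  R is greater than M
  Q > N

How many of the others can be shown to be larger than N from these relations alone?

5

From N the given relations immediately reach Q, K, P, R.
From those, J — 5 in total.
Nothing else is reachable above N; 5 in all.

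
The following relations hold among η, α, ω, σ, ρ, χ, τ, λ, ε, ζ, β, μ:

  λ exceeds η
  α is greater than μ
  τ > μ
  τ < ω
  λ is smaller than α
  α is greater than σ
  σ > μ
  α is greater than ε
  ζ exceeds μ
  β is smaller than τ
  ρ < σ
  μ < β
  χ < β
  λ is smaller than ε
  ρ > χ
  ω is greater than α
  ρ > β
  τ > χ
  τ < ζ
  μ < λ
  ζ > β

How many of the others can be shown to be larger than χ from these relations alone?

7

Directly above χ: β, τ, ρ.
One step further: ζ, σ, ω (6 so far).
One step further: α (7 so far).
No other element is forced above χ by the given relations, so the count is 7.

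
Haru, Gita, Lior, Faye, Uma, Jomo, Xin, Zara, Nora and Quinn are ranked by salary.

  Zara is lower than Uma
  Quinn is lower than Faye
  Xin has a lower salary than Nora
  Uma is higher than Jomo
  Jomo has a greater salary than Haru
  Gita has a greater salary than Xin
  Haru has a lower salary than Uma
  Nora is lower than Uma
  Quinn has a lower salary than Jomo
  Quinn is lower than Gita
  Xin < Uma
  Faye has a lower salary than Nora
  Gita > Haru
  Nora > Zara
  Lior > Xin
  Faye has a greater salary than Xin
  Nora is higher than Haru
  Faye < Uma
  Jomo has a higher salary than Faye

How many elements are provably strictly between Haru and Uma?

2

The relations place Haru below Uma. An element lies strictly between them when it is forced above Haru and also forced below Uma.
Above Haru: {Jomo, Nora, Gita}. Below Uma: {Zara, Xin, Quinn, Faye, Jomo, Nora}.
Intersection: {Jomo, Nora} — 2.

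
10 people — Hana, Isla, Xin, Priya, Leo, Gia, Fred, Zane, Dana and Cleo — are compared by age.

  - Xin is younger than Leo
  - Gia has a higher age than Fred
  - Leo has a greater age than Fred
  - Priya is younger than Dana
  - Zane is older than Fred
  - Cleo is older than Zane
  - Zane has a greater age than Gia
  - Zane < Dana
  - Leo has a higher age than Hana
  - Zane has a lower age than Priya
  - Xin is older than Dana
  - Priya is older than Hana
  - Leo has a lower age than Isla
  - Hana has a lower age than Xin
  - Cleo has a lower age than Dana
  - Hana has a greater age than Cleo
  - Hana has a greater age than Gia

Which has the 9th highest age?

Gia

Piecing the relations together gives one ordering: Fred < Gia < Zane < Cleo < Hana < Priya < Dana < Xin < Leo < Isla.
Counting 9 from the largest end gives Gia.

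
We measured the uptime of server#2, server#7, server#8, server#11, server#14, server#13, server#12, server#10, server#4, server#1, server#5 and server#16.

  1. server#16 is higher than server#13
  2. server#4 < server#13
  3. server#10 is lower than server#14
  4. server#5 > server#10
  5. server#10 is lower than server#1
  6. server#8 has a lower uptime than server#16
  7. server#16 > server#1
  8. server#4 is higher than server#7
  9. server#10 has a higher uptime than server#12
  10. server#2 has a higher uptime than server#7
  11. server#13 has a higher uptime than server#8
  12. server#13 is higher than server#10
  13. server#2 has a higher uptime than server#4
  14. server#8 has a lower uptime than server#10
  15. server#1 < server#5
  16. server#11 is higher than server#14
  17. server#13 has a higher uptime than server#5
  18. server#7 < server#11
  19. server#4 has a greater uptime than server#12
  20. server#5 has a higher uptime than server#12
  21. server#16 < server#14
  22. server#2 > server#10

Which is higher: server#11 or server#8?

server#8 < server#10 < server#1 < server#5 < server#13 < server#16 < server#14 < server#11, by transitivity through server#10, server#1, server#5, server#13, server#16, server#14.
So server#8 < server#11; server#11 is the higher of the two.

server#11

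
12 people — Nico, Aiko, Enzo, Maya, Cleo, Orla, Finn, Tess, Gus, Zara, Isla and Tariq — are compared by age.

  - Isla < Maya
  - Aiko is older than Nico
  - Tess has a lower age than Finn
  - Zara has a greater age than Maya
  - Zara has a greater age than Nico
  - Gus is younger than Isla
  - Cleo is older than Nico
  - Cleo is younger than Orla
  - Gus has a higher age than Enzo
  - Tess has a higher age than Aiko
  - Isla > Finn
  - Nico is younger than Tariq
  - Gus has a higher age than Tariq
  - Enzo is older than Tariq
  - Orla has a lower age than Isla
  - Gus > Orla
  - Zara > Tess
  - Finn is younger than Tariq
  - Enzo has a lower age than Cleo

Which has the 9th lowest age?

Gus

The consecutive relations fix a unique order: Nico < Aiko < Tess < Finn < Tariq < Enzo < Cleo < Orla < Gus < Isla < Maya < Zara.
The 9th smallest is Gus.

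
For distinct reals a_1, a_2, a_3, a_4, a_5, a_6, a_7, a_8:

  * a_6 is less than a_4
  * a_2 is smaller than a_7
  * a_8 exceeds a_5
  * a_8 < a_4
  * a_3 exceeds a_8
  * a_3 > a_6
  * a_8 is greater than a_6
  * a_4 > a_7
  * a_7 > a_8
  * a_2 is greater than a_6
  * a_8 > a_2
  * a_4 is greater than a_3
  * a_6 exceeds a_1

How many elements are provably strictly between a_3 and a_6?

2

Chaining upward from a_6 reaches: a_2, a_8, a_7, a_4.
Chaining downward from a_3 reaches: a_1, a_5, a_2, a_8.
Strictly between a_6 and a_3 are those in both lists: a_2, a_8 — 2 elements.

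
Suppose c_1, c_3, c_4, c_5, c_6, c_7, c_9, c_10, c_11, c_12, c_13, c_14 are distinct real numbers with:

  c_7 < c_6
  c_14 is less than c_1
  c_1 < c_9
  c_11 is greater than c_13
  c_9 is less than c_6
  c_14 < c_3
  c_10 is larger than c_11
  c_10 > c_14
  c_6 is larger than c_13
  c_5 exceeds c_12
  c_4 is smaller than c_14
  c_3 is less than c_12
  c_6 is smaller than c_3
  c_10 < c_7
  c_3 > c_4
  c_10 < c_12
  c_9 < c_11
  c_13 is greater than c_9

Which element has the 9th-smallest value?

c_6

Chaining the given pairs: c_4 < c_14 < c_1 < c_9 < c_13 < c_11 < c_10 < c_7 < c_6 < c_3 < c_12 < c_5.
The 9th smallest is c_6.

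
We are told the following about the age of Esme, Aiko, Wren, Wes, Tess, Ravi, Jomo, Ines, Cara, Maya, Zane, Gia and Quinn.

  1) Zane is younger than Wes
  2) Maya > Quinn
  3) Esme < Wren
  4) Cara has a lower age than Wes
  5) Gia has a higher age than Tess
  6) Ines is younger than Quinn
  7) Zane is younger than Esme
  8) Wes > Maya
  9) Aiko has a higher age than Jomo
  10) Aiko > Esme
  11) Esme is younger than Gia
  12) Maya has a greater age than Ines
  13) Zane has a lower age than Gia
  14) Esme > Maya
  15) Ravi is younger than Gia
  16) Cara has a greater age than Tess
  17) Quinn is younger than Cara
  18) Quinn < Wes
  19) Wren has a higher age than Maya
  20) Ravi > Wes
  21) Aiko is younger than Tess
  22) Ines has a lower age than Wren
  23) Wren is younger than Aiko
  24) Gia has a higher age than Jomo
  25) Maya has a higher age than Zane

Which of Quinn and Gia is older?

Quinn < Maya and Maya < Esme give Quinn < Esme.
Then Esme < Wren extends the chain to Wren.
Then Wren < Aiko extends the chain to Aiko.
Then Aiko < Tess extends the chain to Tess.
With Tess < Cara: Quinn < Maya < Esme < Wren < Aiko < Tess < Cara.
With Cara < Wes: Quinn < Maya < Esme < Wren < Aiko < Tess < Cara < Wes.
With Wes < Ravi: Quinn < Maya < Esme < Wren < Aiko < Tess < Cara < Wes < Ravi.
Then Ravi < Gia extends the chain to Gia.
So Quinn < Gia; Gia is the older of the two.

Gia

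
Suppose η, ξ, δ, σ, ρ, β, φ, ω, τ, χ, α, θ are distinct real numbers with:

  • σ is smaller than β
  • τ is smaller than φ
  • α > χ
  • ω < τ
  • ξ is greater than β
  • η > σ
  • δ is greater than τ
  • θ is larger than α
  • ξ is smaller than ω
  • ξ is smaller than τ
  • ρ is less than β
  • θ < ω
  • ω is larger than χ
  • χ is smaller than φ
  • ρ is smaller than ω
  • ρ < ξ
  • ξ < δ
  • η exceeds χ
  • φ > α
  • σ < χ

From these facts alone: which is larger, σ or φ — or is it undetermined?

Following the relations from σ: σ < χ < α < θ < ω < τ < φ.
So φ is larger.

φ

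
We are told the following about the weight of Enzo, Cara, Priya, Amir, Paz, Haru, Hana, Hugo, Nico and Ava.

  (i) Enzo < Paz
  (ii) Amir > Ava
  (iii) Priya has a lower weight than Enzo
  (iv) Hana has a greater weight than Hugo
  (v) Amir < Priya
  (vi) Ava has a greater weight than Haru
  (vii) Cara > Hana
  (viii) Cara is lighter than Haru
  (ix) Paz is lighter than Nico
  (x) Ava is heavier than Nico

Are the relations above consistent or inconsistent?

inconsistent

We have Nico < Ava stated directly, yet also Ava < Amir < Priya < Enzo < Paz < Nico by chaining the others — so Ava < Nico. Contradiction.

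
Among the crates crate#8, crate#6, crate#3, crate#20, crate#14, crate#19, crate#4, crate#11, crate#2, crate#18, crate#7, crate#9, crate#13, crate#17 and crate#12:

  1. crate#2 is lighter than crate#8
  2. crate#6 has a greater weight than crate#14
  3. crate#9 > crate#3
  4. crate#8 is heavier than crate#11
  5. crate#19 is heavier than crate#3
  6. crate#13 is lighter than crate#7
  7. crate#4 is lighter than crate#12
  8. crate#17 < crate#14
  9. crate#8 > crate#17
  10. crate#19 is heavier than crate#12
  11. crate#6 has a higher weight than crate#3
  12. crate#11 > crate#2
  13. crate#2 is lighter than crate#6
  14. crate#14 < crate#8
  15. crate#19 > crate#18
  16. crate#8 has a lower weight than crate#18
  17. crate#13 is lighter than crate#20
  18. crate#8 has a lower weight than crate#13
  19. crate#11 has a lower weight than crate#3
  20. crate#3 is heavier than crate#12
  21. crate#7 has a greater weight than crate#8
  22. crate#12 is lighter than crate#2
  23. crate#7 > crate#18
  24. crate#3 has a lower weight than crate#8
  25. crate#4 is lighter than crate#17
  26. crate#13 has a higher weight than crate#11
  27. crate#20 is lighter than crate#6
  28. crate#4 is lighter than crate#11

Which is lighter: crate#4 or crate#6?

The relevant relations are crate#4 < crate#12; crate#12 < crate#2; crate#2 < crate#11; crate#11 < crate#3; crate#3 < crate#8; crate#8 < crate#13; crate#13 < crate#20; crate#20 < crate#6.
Together: crate#4 < crate#12 < crate#2 < crate#11 < crate#3 < crate#8 < crate#13 < crate#20 < crate#6.
So crate#4 < crate#6; crate#4 is the lighter of the two.

crate#4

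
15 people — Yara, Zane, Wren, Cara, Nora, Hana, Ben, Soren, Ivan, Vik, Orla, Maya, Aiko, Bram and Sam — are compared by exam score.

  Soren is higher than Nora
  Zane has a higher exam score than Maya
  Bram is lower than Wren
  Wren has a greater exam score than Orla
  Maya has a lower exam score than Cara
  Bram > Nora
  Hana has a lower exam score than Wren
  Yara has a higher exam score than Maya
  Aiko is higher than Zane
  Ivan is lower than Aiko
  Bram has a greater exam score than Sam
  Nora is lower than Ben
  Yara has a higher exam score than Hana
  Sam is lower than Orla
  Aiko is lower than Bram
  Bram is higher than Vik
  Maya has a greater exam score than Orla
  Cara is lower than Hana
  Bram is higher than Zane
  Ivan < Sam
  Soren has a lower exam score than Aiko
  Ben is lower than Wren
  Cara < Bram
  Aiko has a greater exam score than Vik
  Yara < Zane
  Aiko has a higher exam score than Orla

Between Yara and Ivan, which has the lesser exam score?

Chaining the given relations: Ivan < Sam < Orla < Maya < Cara < Hana < Yara.
So Ivan < Yara; Ivan is the lower of the two.

Ivan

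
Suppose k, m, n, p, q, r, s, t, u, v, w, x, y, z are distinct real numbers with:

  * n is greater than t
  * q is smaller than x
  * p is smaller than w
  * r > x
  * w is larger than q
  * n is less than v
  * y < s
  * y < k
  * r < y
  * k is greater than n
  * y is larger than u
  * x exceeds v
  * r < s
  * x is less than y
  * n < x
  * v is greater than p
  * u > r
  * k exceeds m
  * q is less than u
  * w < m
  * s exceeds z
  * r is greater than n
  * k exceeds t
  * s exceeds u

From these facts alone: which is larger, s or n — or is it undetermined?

n < v and v < x give n < x.
With x < r: n < v < x < r.
With r < u: n < v < x < r < u.
With u < y: n < v < x < r < u < y.
With y < s: n < v < x < r < u < y < s.
So s is larger.

s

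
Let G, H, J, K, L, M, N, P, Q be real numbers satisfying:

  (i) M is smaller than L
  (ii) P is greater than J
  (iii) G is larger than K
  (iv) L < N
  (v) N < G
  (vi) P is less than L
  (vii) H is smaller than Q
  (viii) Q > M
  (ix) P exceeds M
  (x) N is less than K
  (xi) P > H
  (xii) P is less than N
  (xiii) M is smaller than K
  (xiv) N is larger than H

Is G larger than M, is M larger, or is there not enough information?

G

Link the given pairs in sequence: M < P; P < L; L < N; N < K; K < G.
Together: M < P < L < N < K < G.
So G is larger.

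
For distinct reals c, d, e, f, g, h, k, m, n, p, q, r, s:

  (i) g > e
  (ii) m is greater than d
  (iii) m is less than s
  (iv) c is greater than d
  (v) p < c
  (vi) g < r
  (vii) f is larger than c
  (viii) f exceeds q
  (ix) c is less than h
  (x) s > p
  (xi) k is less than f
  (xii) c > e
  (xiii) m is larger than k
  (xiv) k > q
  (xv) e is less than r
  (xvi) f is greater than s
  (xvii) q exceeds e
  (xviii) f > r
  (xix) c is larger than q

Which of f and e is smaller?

e < q and q < k give e < k.
With k < m: e < q < k < m.
Then m < s extends the chain to s.
With s < f: e < q < k < m < s < f.
So e < f; e is the smaller of the two.

e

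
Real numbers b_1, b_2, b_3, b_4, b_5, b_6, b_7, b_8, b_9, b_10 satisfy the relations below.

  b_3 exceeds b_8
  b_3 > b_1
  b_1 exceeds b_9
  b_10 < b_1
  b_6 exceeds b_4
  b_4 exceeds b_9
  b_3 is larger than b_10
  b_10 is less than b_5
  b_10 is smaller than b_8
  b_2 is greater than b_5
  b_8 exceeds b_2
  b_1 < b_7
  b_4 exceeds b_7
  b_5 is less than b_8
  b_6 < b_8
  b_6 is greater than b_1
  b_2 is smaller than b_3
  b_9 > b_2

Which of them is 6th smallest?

b_7

The consecutive relations fix a unique order: b_10 < b_5 < b_2 < b_9 < b_1 < b_7 < b_4 < b_6 < b_8 < b_3.
The 6th smallest is b_7.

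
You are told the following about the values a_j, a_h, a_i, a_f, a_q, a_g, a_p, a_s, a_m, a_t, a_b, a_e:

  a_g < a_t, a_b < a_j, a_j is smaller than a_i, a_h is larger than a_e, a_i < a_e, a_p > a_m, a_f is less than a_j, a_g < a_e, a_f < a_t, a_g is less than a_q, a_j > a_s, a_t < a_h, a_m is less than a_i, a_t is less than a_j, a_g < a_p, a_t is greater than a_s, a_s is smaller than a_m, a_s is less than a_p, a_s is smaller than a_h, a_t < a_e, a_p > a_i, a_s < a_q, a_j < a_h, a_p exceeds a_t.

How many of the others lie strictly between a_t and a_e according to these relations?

The relations place a_t below a_e. An element lies strictly between them when it is forced above a_t and also forced below a_e.
Above a_t: {a_j, a_i, a_p, a_h}. Below a_e: {a_f, a_s, a_b, a_g, a_j, a_m, a_i}.
Intersection: {a_j, a_i} — 2.

2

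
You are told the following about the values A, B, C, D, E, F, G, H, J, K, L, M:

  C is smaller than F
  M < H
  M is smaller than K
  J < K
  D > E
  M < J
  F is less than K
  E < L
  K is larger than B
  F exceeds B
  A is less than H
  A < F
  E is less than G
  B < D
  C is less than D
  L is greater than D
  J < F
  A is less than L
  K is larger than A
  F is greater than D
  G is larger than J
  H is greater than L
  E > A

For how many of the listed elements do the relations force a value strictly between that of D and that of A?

1

Chaining upward from A reaches: E, G, L, F, K, H.
Chaining downward from D reaches: B, E, C.
Strictly between A and D are those in both lists: E — 1 element.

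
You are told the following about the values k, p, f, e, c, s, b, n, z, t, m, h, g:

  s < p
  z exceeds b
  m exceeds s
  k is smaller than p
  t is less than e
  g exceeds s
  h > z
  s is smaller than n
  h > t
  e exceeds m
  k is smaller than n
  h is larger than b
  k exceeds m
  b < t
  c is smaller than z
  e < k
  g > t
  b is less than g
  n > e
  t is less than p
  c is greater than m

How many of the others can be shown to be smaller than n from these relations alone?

6

Directly below n: s, e, k.
One step further: t, m (5 so far).
One step further: b (6 so far).
Nothing else is reachable below n; 6 in all.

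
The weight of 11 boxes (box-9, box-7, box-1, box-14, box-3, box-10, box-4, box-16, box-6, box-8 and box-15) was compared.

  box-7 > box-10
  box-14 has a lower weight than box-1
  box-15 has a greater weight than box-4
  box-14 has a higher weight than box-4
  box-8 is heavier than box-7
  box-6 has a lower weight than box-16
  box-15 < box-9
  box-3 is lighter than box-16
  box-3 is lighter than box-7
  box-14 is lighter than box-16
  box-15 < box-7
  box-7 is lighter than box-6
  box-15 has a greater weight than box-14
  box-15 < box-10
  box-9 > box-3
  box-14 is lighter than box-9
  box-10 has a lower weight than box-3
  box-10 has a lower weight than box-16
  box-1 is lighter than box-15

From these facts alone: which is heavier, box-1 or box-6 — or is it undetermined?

box-1 < box-15 and box-15 < box-10 give box-1 < box-10.
Then box-10 < box-3 extends the chain to box-3.
Then box-3 < box-7 extends the chain to box-7.
Then box-7 < box-6 extends the chain to box-6.
So box-6 is heavier.

box-6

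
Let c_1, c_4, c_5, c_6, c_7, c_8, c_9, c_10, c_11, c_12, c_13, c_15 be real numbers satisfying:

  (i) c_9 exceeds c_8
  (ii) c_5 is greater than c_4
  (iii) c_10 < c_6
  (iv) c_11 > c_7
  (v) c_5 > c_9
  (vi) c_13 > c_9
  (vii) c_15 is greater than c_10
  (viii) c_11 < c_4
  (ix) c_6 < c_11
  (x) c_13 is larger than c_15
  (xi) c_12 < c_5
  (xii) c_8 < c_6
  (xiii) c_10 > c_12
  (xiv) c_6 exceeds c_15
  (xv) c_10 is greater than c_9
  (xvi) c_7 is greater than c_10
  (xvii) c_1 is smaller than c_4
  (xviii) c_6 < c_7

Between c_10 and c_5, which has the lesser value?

c_10

Chaining the given relations: c_10 < c_15 < c_6 < c_7 < c_11 < c_4 < c_5.
So c_10 < c_5; c_10 is the smaller of the two.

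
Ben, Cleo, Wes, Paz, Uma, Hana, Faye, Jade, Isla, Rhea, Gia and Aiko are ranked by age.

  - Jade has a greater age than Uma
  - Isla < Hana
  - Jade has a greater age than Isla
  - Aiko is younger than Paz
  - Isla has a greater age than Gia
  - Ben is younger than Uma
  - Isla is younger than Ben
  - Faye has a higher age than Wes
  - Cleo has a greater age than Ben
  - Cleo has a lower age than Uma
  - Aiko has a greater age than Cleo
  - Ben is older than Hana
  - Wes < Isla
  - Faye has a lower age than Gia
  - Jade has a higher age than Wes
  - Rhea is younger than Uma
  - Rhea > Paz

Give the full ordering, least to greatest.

Wes < Faye < Gia < Isla < Hana < Ben < Cleo < Aiko < Paz < Rhea < Uma < Jade

Nothing is placed below Wes, so it is least; from there Wes < Faye; Faye < Gia; Gia < Isla; Isla < Hana; Hana < Ben; Ben < Cleo; Cleo < Aiko; Aiko < Paz; Paz < Rhea; Rhea < Uma; Uma < Jade, each given directly.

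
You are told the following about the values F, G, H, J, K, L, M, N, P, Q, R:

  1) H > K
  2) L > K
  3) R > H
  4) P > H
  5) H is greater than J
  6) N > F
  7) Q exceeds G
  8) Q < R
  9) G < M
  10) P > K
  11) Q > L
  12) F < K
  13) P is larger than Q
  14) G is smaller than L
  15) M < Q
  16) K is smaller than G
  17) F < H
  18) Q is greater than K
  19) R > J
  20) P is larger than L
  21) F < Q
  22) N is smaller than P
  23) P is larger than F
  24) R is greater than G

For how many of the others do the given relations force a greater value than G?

Directly above G: M, L, Q, R.
One step further: P (5 so far).
No other element is forced above G by the given relations, so the count is 5.

5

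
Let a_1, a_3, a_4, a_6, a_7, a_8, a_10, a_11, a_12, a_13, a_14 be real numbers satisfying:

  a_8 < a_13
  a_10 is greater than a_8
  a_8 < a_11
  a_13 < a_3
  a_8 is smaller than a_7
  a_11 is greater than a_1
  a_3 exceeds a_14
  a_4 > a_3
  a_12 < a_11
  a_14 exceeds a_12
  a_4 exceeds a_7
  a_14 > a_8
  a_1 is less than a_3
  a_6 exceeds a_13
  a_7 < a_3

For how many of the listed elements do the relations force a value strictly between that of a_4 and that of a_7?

Chaining upward from a_7 reaches: a_3.
Chaining downward from a_4 reaches: a_8, a_12, a_14, a_1, a_13, a_3.
Strictly between a_7 and a_4 are those in both lists: a_3 — 1 element.

1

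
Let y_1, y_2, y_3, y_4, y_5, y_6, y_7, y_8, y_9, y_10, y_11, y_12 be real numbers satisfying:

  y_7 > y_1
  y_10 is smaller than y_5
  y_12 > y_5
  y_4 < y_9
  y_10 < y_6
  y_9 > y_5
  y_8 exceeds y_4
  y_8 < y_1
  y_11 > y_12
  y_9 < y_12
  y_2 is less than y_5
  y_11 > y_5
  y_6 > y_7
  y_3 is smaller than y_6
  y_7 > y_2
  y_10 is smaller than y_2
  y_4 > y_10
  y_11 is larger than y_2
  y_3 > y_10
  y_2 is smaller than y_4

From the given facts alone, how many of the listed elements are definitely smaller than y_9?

4

Directly below y_9: y_4, y_5.
One step further: y_10, y_2 (4 so far).
No other element is forced below y_9 by the given relations, so the count is 4.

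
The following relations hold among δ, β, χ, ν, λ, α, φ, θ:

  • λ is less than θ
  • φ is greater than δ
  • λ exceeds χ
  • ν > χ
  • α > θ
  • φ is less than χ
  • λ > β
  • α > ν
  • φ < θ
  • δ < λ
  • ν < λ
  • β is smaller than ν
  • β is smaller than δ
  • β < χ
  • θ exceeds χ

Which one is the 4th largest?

The consecutive relations fix a unique order: β < δ < φ < χ < ν < λ < θ < α.
Counting 4 from the largest end gives ν.

ν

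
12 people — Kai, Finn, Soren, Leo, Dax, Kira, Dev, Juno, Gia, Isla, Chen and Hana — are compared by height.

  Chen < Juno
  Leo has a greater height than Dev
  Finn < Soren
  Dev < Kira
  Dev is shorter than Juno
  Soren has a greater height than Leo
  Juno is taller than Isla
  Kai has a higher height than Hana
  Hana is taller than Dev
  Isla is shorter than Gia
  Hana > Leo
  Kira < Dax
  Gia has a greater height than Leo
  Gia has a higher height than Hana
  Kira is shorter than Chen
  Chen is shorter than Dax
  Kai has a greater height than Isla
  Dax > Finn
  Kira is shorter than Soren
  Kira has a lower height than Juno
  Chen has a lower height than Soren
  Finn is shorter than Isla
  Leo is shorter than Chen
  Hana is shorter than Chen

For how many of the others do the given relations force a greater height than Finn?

6

Directly above Finn: Isla, Dax, Soren.
One step further: Gia, Juno, Kai (6 so far).
Nothing else is reachable above Finn; 6 in all.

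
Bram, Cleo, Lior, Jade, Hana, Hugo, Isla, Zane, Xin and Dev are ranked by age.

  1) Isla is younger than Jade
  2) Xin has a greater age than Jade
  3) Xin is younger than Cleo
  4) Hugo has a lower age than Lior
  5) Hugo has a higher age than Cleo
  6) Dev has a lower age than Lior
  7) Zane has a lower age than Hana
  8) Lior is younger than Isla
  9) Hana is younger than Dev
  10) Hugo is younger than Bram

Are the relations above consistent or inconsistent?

inconsistent

We have Hugo < Lior stated directly, yet also Lior < Isla < Jade < Xin < Cleo < Hugo by chaining the others — so Lior < Hugo. Contradiction.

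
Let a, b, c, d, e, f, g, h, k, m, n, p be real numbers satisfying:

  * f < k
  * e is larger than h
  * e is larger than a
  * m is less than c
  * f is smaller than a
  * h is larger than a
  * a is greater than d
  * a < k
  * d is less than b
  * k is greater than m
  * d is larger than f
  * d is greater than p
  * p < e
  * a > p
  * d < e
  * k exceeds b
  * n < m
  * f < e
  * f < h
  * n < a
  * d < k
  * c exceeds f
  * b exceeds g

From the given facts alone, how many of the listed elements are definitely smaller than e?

Directly below e: p, f, d, a, h.
One step further: n (6 so far).
Nothing else is reachable below e; 6 in all.

6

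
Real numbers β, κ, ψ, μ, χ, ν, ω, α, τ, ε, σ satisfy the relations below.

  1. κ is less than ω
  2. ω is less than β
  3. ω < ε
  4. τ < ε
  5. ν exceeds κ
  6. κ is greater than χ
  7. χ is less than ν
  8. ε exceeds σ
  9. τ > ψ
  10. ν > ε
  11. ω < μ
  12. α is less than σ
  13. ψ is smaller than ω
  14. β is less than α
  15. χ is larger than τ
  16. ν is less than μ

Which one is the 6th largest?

β

Chaining the given pairs: ψ < τ < χ < κ < ω < β < α < σ < ε < ν < μ.
Counting 6 from the largest end gives β.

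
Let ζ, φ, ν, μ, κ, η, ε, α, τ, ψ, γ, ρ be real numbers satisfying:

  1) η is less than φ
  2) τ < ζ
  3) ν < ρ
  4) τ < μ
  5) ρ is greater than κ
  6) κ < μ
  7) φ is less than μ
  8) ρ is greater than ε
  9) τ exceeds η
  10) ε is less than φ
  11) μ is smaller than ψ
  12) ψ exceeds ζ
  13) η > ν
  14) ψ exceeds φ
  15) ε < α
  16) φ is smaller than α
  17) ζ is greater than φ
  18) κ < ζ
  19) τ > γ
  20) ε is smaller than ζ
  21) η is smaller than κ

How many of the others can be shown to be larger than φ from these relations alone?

4

Directly above φ: α, ζ, μ, ψ.
Nothing else is reachable above φ; 4 in all.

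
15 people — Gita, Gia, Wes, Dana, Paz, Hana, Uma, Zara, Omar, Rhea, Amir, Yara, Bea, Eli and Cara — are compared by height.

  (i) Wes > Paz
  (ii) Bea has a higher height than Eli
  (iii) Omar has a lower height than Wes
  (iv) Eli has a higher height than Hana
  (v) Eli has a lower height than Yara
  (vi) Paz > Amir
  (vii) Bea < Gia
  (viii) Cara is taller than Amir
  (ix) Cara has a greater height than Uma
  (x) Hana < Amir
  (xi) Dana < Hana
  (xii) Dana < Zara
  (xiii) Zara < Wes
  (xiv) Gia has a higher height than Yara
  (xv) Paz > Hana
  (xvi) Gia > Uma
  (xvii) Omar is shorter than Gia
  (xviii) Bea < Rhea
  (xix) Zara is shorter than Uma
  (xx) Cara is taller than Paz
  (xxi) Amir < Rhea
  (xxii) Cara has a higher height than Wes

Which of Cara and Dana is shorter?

Dana

Following the relations from Dana: Dana < Hana < Amir < Paz < Wes < Cara.
So Dana < Cara; Dana is the shorter of the two.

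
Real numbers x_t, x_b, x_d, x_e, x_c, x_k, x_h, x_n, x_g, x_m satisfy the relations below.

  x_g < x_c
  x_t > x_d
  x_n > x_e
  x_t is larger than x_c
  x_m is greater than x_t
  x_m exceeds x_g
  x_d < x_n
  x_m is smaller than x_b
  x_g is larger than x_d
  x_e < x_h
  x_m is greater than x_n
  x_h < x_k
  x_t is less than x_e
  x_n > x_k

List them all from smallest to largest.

x_d < x_g < x_c < x_t < x_e < x_h < x_k < x_n < x_m < x_b

The consecutive links are each given: x_d < x_g; x_g < x_c; x_c < x_t; x_t < x_e; x_e < x_h; x_h < x_k; x_k < x_n; x_n < x_m; x_m < x_b.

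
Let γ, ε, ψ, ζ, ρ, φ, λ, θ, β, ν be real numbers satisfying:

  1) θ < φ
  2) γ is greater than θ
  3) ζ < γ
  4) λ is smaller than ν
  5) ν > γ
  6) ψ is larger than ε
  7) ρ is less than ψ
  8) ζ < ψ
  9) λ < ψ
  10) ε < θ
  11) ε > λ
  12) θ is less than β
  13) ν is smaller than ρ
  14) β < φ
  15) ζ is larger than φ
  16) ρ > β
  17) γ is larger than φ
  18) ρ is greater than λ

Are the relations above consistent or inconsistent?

consistent

The single ordering λ < ε < θ < β < φ < ζ < γ < ν < ρ < ψ satisfies every listed relation, so no contradiction arises.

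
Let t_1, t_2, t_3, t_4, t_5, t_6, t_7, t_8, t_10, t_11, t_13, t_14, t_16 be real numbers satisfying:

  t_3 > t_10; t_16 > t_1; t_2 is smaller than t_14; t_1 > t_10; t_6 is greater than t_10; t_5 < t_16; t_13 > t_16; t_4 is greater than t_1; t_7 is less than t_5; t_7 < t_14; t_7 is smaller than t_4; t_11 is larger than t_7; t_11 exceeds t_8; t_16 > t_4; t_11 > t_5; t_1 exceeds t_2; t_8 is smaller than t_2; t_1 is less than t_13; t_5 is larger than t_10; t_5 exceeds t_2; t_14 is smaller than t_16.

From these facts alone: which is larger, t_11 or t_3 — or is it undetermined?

Following every chain through t_3: below t_3 we get t_10.
t_11 is not reached, and no chain runs the other way from t_11 to t_3.
So the given relations leave the order of t_3 and t_11 undetermined.

undetermined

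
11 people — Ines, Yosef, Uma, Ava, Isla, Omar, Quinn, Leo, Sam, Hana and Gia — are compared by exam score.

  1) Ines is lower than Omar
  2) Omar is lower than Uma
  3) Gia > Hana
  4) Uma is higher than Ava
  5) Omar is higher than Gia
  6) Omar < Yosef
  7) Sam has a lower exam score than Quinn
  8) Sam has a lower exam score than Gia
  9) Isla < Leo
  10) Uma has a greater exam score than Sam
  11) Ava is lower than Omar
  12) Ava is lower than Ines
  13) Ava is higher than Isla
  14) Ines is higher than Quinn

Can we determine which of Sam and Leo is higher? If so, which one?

undetermined

Following every chain through Sam: above Sam we get Quinn, Ines, Gia, Omar, Uma, Yosef.
Leo is not reached, and no chain runs the other way from Leo to Sam.
So the given relations leave the order of Sam and Leo undetermined.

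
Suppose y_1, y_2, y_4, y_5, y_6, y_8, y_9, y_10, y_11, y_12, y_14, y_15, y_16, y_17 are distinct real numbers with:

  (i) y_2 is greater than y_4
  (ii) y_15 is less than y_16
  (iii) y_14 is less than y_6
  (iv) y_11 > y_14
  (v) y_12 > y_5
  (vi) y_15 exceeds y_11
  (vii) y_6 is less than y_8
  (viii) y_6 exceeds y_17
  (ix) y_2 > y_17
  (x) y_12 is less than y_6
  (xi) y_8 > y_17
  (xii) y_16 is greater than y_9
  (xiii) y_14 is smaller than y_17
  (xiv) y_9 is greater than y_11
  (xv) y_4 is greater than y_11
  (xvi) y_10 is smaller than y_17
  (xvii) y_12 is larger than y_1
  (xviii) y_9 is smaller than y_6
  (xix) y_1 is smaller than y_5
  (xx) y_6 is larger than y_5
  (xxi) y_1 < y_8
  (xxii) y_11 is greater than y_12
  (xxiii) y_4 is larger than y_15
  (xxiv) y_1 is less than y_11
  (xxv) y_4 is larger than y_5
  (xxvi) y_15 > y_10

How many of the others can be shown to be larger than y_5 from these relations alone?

9

Directly above y_5: y_12, y_6, y_4.
One step further: y_11, y_8, y_2 (6 so far).
One step further: y_15, y_9 (8 so far).
One step further: y_16 (9 so far).
No other element is forced above y_5 by the given relations, so the count is 9.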